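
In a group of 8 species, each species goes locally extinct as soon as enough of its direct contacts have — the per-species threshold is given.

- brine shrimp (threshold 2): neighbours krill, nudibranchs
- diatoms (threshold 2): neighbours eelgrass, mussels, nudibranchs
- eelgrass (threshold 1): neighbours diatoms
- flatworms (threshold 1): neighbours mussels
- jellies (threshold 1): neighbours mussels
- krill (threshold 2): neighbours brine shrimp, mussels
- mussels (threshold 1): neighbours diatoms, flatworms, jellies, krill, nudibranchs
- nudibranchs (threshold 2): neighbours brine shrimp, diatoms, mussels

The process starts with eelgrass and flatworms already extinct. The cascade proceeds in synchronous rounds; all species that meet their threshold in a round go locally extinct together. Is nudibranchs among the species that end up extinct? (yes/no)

yes

Round 1 — eelgrass, flatworms go locally extinct (initial).
Round 2 — checking thresholds:
  diatoms: 1 of 3 neighbours < 2, holds.
  mussels: 1 of 5 neighbours ≥ 1, goes locally extinct.
Round 3 — checking thresholds:
  diatoms: 2 of 3 neighbours ≥ 2, goes locally extinct.
  jellies: 1 of 1 neighbours ≥ 1, goes locally extinct.
  krill: 1 of 2 neighbours < 2, holds.
  nudibranchs: 1 of 3 neighbours < 2, holds.
Round 4 — checking thresholds:
  krill: 1 of 2 neighbours < 2, holds.
  nudibranchs: 2 of 3 neighbours ≥ 2, goes locally extinct.
Round 5 — no new extinctions; cascade stops.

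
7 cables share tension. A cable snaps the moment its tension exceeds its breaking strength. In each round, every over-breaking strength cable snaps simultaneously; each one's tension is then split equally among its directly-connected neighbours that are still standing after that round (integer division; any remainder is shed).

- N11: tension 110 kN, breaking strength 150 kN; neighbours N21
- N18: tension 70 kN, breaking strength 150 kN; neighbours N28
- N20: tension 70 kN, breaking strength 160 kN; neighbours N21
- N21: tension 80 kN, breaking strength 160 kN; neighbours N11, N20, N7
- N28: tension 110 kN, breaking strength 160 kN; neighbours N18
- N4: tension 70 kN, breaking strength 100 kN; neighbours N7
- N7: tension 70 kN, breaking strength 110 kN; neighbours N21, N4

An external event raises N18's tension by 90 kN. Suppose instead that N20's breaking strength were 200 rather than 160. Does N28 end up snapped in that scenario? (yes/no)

With N20's breaking strength at 200:
Round 1 — N18 at 160 > 150. N18 snaps.
  N18 sheds 160 kN to N28: 160 each.
    N28: 110+160 = 270 > 160
Round 2 — N28 snaps.
  N28 sheds 270 kN: no online neighbours, lost.
No further breaks.

yes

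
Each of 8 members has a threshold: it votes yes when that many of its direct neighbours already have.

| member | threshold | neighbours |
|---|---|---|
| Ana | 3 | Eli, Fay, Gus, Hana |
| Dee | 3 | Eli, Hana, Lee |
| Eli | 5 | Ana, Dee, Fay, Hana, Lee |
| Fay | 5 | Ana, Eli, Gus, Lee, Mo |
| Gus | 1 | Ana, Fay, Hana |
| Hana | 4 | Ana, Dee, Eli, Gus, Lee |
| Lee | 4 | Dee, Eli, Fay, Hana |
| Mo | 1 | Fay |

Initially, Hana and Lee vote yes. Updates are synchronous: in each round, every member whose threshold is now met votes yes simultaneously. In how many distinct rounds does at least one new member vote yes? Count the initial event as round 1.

Round 1 — Hana, Lee vote yes (initial).
Round 2 — checking thresholds:
  Ana: 1 of 4 neighbours < 3, below threshold.
  Dee: 2 of 3 neighbours < 3, below threshold.
  Eli: 2 of 5 neighbours < 5, below threshold.
  Fay: 1 of 5 neighbours < 5, below threshold.
  Gus: 1 of 3 neighbours ≥ 1, votes yes.
Round 3 — no new yes votes; cascade stops.

2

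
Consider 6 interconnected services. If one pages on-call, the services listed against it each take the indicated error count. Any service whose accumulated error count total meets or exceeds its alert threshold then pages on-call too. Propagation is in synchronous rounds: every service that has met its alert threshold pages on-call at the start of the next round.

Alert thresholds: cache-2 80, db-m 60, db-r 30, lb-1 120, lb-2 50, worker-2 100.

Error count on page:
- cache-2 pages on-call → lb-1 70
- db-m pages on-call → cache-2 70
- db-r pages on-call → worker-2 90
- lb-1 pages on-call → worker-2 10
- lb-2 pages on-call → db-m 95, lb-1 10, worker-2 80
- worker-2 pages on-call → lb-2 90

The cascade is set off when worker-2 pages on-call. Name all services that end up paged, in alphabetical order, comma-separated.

Round 1 — worker-2 pages on-call (initial).
  lb-2: +90 → 90 ≥ 50
Round 2 — lb-2 pages on-call.
  db-m: +95 → 95 ≥ 60
  lb-1: +10 → 10 < 120
Round 3 — db-m pages on-call.
  cache-2: +70 → 70 < 80
No further pages.

db-m, lb-2, worker-2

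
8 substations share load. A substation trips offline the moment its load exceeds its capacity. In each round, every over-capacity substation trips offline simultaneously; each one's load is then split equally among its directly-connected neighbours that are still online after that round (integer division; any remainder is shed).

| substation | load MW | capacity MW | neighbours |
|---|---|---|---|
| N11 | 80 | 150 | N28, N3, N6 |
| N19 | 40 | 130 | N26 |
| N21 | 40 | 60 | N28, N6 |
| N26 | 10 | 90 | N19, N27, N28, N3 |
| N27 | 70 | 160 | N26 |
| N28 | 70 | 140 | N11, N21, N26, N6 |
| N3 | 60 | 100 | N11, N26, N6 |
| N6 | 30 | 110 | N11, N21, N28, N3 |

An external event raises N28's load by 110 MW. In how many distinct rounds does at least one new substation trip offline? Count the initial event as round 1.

6

Round 1 — N28 at 180 > 140. N28 trips offline.
  N28 sheds 180 MW to N11, N21, N26, N6: 45 each.
    N11: 80+45 = 125 ≤ 150
    N21: 40+45 = 85 > 60
    N26: 10+45 = 55 ≤ 90
    N6: 30+45 = 75 ≤ 110
Round 2 — N21 trips offline.
  N21 sheds 85 MW to N6: 85 each.
    N6: 75+85 = 160 > 110
Round 3 — N6 trips offline.
  N6 sheds 160 MW to N11, N3: 80 each.
    N11: 125+80 = 205 > 150
    N3: 60+80 = 140 > 100
Round 4 — N11, N3 trip offline.
  N11 sheds 205 MW: no online neighbours, lost.
  N3 sheds 140 MW to N26: 140 each.
    N26: 55+140 = 195 > 90
Round 5 — N26 trips offline.
  N26 sheds 195 MW to N19, N27: 97 each (1 lost).
    N19: 40+97 = 137 > 130
    N27: 70+97 = 167 > 160
Round 6 — N19, N27 trip offline.
  N19 sheds 137 MW: no online neighbours, lost.
  N27 sheds 167 MW: no online neighbours, lost.
No further trips.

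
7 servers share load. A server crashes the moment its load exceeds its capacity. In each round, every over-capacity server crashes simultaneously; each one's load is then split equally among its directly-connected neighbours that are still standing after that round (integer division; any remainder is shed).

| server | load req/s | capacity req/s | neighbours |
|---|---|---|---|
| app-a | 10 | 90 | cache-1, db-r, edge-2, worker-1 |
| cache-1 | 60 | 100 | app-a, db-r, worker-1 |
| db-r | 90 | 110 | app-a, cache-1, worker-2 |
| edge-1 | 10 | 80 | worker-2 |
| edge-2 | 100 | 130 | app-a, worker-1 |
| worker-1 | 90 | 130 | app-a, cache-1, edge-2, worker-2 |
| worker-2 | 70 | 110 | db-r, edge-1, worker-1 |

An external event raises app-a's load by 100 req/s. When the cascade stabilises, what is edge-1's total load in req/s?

74

Round 1 — app-a at 110 > 90. app-a crashes.
  app-a sheds 110 req/s to cache-1, db-r, edge-2, worker-1: 27 each (2 lost).
    cache-1: 60+27 = 87 ≤ 100
    db-r: 90+27 = 117 > 110
    edge-2: 100+27 = 127 ≤ 130
    worker-1: 90+27 = 117 ≤ 130
Round 2 — db-r crashes.
  db-r sheds 117 req/s to cache-1, worker-2: 58 each (1 lost).
    cache-1: 87+58 = 145 > 100
    worker-2: 70+58 = 128 > 110
Round 3 — cache-1, worker-2 crash.
  cache-1 sheds 145 req/s to worker-1: 145 each.
    worker-1: 117+145 = 262 > 130
  worker-2 sheds 128 req/s to edge-1, worker-1: 64 each.
    edge-1: 10+64 = 74 ≤ 80
    worker-1: 262+64 = 326 > 130
Round 4 — worker-1 crashes.
  worker-1 sheds 326 req/s to edge-2: 326 each.
    edge-2: 127+326 = 453 > 130
Round 5 — edge-2 crashes.
  edge-2 sheds 453 req/s: no online neighbours, lost.
No further crashes.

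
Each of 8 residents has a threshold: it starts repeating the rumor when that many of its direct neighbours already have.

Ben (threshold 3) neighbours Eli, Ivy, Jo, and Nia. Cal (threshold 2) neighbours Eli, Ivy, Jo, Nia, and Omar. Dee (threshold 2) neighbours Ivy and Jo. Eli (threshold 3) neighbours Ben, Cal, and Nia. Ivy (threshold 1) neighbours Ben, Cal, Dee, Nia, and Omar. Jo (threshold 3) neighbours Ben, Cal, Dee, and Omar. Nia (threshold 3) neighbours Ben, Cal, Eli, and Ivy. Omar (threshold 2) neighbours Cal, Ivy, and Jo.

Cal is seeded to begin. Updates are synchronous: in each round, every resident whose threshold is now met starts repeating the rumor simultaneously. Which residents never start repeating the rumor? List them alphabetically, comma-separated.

Ben, Dee, Eli, Jo, Nia

Round 1 — Cal starts repeating the rumor (initial).
Round 2 — checking thresholds:
  Eli: 1 of 3 neighbours < 3, holds.
  Ivy: 1 of 5 neighbours ≥ 1, starts repeating the rumor.
  Jo: 1 of 4 neighbours < 3, holds.
  Nia: 1 of 4 neighbours < 3, holds.
  Omar: 1 of 3 neighbours < 2, holds.
Round 3 — checking thresholds:
  Ben: 1 of 4 neighbours < 3, holds.
  Dee: 1 of 2 neighbours < 2, holds.
  Eli: 1 of 3 neighbours < 3, holds.
  Jo: 1 of 4 neighbours < 3, holds.
  Nia: 2 of 4 neighbours < 3, holds.
  Omar: 2 of 3 neighbours ≥ 2, starts repeating the rumor.
Round 4 — no new spreads; cascade stops.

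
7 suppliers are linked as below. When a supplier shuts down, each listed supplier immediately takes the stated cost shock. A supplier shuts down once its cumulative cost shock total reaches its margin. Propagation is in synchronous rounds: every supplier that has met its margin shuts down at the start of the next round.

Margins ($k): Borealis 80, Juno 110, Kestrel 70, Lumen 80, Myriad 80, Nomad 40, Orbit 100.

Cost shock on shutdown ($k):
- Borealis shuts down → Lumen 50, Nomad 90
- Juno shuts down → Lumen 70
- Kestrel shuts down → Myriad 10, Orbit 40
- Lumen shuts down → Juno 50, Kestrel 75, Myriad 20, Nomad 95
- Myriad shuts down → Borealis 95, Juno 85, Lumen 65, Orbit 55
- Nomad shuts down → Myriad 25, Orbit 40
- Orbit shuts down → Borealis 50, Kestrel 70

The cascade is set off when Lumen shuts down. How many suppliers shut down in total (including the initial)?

3

Round 1 — Lumen shuts down (initial).
  Juno: +50 → 50 < 110
  Kestrel: +75 → 75 ≥ 70
  Myriad: +20 → 20 < 80
  Nomad: +95 → 95 ≥ 40
Round 2 — Kestrel, Nomad shut down.
  Myriad: +10+25 → 55 < 80
  Orbit: +40+40 → 80 < 100
No further shutdowns.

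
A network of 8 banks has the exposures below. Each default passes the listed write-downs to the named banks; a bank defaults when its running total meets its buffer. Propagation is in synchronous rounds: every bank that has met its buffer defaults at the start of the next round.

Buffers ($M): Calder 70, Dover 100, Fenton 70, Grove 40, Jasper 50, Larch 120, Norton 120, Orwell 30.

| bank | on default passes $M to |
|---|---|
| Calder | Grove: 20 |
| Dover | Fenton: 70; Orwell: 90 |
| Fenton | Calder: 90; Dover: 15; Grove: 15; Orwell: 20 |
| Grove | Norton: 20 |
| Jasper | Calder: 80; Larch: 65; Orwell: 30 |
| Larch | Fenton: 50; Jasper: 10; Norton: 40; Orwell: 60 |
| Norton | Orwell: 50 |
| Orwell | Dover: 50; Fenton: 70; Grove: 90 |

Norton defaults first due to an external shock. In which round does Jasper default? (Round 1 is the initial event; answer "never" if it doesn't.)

never

Round 1 — Norton defaults (initial).
  Orwell: +50 → 50 ≥ 30
Round 2 — Orwell defaults.
  Dover: +50 → 50 < 100
  Fenton: +70 → 70 ≥ 70
  Grove: +90 → 90 ≥ 40
Round 3 — Fenton, Grove default.
  Calder: +90 → 90 ≥ 70
  Dover: +15 → 65 < 100
Round 4 — Calder defaults.
No further defaults.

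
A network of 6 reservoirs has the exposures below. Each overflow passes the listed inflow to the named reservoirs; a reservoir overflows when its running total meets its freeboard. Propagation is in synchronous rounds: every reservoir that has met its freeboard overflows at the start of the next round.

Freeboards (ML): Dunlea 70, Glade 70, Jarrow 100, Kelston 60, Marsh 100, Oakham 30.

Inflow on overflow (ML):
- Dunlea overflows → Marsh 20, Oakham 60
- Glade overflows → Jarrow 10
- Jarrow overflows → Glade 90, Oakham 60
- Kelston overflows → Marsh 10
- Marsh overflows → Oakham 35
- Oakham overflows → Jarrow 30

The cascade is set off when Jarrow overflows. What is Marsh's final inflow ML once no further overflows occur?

0

Round 1 — Jarrow overflows (initial).
  Glade: +90 → 90 ≥ 70
  Oakham: +60 → 60 ≥ 30
Round 2 — Glade, Oakham overflow.
No further overflows.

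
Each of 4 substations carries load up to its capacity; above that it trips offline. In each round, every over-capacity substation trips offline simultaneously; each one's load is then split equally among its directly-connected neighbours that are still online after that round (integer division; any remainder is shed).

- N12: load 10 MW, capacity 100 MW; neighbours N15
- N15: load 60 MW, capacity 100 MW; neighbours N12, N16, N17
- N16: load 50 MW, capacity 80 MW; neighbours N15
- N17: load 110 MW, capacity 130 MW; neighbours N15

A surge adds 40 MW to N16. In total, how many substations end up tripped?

Round 1 — N16 at 90 > 80. N16 trips offline.
  N16 sheds 90 MW to N15: 90 each.
    N15: 60+90 = 150 > 100
Round 2 — N15 trips offline.
  N15 sheds 150 MW to N12, N17: 75 each.
    N12: 10+75 = 85 ≤ 100
    N17: 110+75 = 185 > 130
Round 3 — N17 trips offline.
  N17 sheds 185 MW: no online neighbours, lost.
No further trips.

3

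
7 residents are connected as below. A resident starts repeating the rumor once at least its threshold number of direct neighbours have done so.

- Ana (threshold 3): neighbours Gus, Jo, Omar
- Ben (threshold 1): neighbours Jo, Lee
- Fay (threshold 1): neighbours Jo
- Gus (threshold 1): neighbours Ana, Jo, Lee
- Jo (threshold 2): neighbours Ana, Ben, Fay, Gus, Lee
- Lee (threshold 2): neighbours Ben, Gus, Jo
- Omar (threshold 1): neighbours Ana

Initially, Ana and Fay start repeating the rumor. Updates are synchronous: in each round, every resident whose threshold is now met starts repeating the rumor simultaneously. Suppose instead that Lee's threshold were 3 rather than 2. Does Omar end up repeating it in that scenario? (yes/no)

With Lee's threshold at 3:
Round 1 — Ana, Fay start repeating the rumor (initial).
Round 2 — checking thresholds:
  Gus: 1 of 3 neighbours ≥ 1, starts repeating the rumor.
  Jo: 2 of 5 neighbours ≥ 2, starts repeating the rumor.
  Omar: 1 of 1 neighbours ≥ 1, starts repeating the rumor.
Round 3 — checking thresholds:
  Ben: 1 of 2 neighbours ≥ 1, starts repeating the rumor.
  Lee: 2 of 3 neighbours < 3, below threshold.
Round 4 — checking thresholds:
  Lee: 3 of 3 neighbours ≥ 3, starts repeating the rumor.
Round 5 — no new spreads; cascade stops.

yes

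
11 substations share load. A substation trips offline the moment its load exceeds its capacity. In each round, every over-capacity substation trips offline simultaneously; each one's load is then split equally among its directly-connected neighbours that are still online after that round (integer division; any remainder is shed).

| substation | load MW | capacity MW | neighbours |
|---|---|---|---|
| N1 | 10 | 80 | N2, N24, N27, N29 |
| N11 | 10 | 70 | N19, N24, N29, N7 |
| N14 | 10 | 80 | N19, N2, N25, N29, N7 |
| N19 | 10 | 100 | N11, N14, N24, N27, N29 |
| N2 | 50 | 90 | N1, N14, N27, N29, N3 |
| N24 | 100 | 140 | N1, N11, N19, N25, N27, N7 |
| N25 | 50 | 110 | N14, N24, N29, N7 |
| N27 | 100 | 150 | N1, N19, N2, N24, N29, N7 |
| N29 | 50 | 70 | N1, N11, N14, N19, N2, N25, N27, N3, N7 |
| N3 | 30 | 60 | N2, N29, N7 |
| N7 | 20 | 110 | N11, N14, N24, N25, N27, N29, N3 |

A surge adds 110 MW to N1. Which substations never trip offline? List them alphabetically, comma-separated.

Round 1 — N1 at 120 > 80. N1 trips offline.
  N1 sheds 120 MW to N2, N24, N27, N29: 30 each.
    N2: 50+30 = 80 ≤ 90
    N24: 100+30 = 130 ≤ 140
    N27: 100+30 = 130 ≤ 150
    N29: 50+30 = 80 > 70
Round 2 — N29 trips offline.
  N29 sheds 80 MW to N11, N14, N19, N2, N25, N27, N3, N7: 10 each.
    N11: 10+10 = 20 ≤ 70
    N14: 10+10 = 20 ≤ 80
    N19: 10+10 = 20 ≤ 100
    N2: 80+10 = 90 ≤ 90
    N25: 50+10 = 60 ≤ 110
    N27: 130+10 = 140 ≤ 150
    N3: 30+10 = 40 ≤ 60
    N7: 20+10 = 30 ≤ 110
No further trips.

N11, N14, N19, N2, N24, N25, N27, N3, N7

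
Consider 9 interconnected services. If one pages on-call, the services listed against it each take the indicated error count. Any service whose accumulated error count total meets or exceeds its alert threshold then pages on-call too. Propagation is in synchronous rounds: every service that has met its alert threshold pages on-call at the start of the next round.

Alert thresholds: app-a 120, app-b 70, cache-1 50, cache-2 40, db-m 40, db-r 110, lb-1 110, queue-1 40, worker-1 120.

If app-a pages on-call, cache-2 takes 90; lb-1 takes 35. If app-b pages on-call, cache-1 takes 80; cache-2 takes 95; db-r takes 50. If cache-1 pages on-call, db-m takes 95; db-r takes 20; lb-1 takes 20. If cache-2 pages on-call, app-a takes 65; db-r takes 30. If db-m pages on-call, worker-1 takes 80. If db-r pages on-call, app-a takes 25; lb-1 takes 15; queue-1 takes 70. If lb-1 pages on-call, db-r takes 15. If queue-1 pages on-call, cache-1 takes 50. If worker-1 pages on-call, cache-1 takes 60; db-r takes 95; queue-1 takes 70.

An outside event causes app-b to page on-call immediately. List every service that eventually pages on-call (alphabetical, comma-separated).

Round 1 — app-b pages on-call (initial).
  cache-1: +80 → 80 ≥ 50
  cache-2: +95 → 95 ≥ 40
  db-r: +50 → 50 < 110
Round 2 — cache-1, cache-2 page on-call.
  app-a: +65 → 65 < 120
  db-m: +95 → 95 ≥ 40
  db-r: +20+30 → 100 < 110
  lb-1: +20 → 20 < 110
Round 3 — db-m pages on-call.
  worker-1: +80 → 80 < 120
No further pages.

app-b, cache-1, cache-2, db-m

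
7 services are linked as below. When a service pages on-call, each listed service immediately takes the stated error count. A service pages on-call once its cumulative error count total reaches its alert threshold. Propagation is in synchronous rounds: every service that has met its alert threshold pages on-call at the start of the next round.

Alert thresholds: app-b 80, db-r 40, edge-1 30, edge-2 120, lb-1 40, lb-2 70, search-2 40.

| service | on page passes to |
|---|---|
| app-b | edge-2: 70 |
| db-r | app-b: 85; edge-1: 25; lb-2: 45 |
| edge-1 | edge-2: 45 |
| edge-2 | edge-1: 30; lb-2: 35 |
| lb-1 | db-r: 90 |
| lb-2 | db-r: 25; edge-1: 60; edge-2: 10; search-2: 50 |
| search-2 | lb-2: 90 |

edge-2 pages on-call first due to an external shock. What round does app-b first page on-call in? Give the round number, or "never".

Round 1 — edge-2 pages on-call (initial).
  edge-1: +30 → 30 ≥ 30
  lb-2: +35 → 35 < 70
Round 2 — edge-1 pages on-call.
No further pages.

never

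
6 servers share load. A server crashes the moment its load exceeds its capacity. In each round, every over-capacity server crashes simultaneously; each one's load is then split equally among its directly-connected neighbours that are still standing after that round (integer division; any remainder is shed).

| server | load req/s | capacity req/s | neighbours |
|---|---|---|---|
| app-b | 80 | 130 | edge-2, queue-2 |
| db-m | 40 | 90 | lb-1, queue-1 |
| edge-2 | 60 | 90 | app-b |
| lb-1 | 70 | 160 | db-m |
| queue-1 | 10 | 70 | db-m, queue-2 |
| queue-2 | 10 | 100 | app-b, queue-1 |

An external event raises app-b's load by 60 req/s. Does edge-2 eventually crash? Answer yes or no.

yes

Round 1 — app-b at 140 > 130. app-b crashes.
  app-b sheds 140 req/s to edge-2, queue-2: 70 each.
    edge-2: 60+70 = 130 > 90
    queue-2: 10+70 = 80 ≤ 100
Round 2 — edge-2 crashes.
  edge-2 sheds 130 req/s: no online neighbours, lost.
No further crashes.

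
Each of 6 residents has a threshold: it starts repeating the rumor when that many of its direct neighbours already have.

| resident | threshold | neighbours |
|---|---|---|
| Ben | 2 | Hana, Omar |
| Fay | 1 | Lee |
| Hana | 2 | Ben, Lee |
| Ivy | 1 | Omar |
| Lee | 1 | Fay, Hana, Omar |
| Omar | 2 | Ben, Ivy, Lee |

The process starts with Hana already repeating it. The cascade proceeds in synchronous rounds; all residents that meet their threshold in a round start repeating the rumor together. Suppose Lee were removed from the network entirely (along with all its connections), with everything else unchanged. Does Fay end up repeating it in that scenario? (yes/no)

no

With Lee removed:
Round 1 — Hana starts repeating the rumor (initial).
Round 2 — no new spreads; cascade stops.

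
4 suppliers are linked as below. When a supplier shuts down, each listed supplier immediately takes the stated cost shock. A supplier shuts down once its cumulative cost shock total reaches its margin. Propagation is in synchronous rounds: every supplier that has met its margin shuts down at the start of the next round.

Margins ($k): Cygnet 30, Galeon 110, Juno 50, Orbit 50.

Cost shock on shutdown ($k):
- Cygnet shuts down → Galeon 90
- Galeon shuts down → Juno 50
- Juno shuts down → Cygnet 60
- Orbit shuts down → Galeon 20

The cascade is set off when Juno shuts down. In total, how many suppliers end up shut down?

2

Round 1 — Juno shuts down (initial).
  Cygnet: +60 → 60 ≥ 30
Round 2 — Cygnet shuts down.
  Galeon: +90 → 90 < 110
No further shutdowns.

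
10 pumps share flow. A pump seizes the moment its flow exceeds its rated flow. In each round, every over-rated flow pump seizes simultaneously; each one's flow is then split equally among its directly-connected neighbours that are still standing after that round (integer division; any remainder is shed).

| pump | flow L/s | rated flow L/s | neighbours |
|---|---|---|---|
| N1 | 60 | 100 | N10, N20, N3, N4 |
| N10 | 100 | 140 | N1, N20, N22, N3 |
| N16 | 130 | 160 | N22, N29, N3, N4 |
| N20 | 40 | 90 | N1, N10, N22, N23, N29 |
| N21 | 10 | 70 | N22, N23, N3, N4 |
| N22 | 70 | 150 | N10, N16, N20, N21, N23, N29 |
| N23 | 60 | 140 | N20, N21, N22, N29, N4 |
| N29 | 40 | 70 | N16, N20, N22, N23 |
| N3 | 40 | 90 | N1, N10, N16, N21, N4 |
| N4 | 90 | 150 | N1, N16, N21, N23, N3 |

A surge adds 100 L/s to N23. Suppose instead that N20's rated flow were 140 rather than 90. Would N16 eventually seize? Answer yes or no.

no

With N20's rated flow at 140:
Round 1 — N23 at 160 > 140. N23 seizes.
  N23 sheds 160 L/s to N20, N21, N22, N29, N4: 32 each.
    N20: 40+32 = 72 ≤ 140
    N21: 10+32 = 42 ≤ 70
    N22: 70+32 = 102 ≤ 150
    N29: 40+32 = 72 > 70
    N4: 90+32 = 122 ≤ 150
Round 2 — N29 seizes.
  N29 sheds 72 L/s to N16, N20, N22: 24 each.
    N16: 130+24 = 154 ≤ 160
    N20: 72+24 = 96 ≤ 140
    N22: 102+24 = 126 ≤ 150
No further seizures.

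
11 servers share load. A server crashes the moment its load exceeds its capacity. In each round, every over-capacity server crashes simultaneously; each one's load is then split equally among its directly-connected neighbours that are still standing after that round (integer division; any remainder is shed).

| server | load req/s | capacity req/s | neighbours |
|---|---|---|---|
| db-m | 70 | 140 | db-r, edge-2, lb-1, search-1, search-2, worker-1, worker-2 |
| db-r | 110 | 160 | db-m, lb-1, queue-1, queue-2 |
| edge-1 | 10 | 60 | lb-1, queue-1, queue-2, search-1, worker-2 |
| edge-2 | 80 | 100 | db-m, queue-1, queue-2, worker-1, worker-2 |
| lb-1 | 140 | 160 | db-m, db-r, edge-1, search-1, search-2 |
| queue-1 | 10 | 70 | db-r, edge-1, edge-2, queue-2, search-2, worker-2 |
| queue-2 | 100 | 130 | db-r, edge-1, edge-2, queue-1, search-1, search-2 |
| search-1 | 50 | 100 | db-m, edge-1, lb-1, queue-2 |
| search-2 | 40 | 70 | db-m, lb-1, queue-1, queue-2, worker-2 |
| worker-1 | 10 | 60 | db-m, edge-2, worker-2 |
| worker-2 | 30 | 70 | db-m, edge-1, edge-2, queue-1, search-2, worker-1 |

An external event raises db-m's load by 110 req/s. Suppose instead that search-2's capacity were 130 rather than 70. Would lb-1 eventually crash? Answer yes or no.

yes

With search-2's capacity at 130:
Round 1 — db-m at 180 > 140. db-m crashes.
  db-m sheds 180 req/s to db-r, edge-2, lb-1, search-1, search-2, worker-1, worker-2: 25 each (5 lost).
    db-r: 110+25 = 135 ≤ 160
    edge-2: 80+25 = 105 > 100
    lb-1: 140+25 = 165 > 160
    search-1: 50+25 = 75 ≤ 100
    search-2: 40+25 = 65 ≤ 130
    worker-1: 10+25 = 35 ≤ 60
    worker-2: 30+25 = 55 ≤ 70
Round 2 — edge-2, lb-1 crash.
  edge-2 sheds 105 req/s to queue-1, queue-2, worker-1, worker-2: 26 each (1 lost).
    queue-1: 10+26 = 36 ≤ 70
    queue-2: 100+26 = 126 ≤ 130
    worker-1: 35+26 = 61 > 60
    worker-2: 55+26 = 81 > 70
  lb-1 sheds 165 req/s to db-r, edge-1, search-1, search-2: 41 each (1 lost).
    db-r: 135+41 = 176 > 160
    edge-1: 10+41 = 51 ≤ 60
    search-1: 75+41 = 116 > 100
    search-2: 65+41 = 106 ≤ 130
Round 3 — db-r, search-1, worker-1, worker-2 crash.
  db-r sheds 176 req/s to queue-1, queue-2: 88 each.
    queue-1: 36+88 = 124 > 70
    queue-2: 126+88 = 214 > 130
  search-1 sheds 116 req/s to edge-1, queue-2: 58 each.
    edge-1: 51+58 = 109 > 60
    queue-2: 214+58 = 272 > 130
  worker-1 sheds 61 req/s: no online neighbours, lost.
  worker-2 sheds 81 req/s to edge-1, queue-1, search-2: 27 each.
    edge-1: 109+27 = 136 > 60
    queue-1: 124+27 = 151 > 70
    search-2: 106+27 = 133 > 130
Round 4 — edge-1, queue-1, queue-2, search-2 crash.
  edge-1 sheds 136 req/s: no online neighbours, lost.
  queue-1 sheds 151 req/s: no online neighbours, lost.
  queue-2 sheds 272 req/s: no online neighbours, lost.
  search-2 sheds 133 req/s: no online neighbours, lost.
No further crashes.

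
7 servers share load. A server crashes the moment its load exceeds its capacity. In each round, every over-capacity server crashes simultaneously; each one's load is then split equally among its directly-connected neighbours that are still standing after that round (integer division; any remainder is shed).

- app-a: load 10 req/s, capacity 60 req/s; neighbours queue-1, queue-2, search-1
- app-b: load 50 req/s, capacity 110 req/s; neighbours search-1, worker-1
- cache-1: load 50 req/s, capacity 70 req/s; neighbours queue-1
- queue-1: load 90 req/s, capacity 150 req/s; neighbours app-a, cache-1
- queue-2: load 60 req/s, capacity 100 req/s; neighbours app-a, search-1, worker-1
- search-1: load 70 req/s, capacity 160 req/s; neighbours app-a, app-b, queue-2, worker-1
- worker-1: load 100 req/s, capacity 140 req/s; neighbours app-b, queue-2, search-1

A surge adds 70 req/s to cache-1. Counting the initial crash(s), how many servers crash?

7

Round 1 — cache-1 at 120 > 70. cache-1 crashes.
  cache-1 sheds 120 req/s to queue-1: 120 each.
    queue-1: 90+120 = 210 > 150
Round 2 — queue-1 crashes.
  queue-1 sheds 210 req/s to app-a: 210 each.
    app-a: 10+210 = 220 > 60
Round 3 — app-a crashes.
  app-a sheds 220 req/s to queue-2, search-1: 110 each.
    queue-2: 60+110 = 170 > 100
    search-1: 70+110 = 180 > 160
Round 4 — queue-2, search-1 crash.
  queue-2 sheds 170 req/s to worker-1: 170 each.
    worker-1: 100+170 = 270 > 140
  search-1 sheds 180 req/s to app-b, worker-1: 90 each.
    app-b: 50+90 = 140 > 110
    worker-1: 270+90 = 360 > 140
Round 5 — app-b, worker-1 crash.
  app-b sheds 140 req/s: no online neighbours, lost.
  worker-1 sheds 360 req/s: no online neighbours, lost.
No further crashes.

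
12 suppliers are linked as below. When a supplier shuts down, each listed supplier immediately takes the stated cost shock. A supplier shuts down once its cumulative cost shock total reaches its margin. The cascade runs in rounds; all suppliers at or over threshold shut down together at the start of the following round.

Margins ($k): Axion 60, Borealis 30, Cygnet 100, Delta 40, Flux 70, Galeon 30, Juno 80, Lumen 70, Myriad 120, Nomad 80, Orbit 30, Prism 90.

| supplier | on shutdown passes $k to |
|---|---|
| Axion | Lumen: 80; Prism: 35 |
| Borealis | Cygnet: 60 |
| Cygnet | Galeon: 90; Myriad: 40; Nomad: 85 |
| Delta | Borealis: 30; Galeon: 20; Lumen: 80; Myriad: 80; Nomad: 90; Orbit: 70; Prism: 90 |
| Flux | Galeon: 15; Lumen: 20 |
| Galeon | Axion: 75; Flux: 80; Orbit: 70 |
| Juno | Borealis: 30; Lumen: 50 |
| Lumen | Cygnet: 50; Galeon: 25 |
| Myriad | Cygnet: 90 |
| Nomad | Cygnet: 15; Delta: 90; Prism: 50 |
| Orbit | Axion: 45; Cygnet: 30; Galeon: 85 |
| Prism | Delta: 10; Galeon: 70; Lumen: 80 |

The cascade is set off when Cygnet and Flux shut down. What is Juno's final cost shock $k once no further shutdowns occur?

Round 1 — Cygnet, Flux shut down (initial).
  Galeon: +90+15 → 105 ≥ 30
  Lumen: +20 → 20 < 70
  Myriad: +40 → 40 < 120
  Nomad: +85 → 85 ≥ 80
Round 2 — Galeon, Nomad shut down.
  Axion: +75 → 75 ≥ 60
  Delta: +90 → 90 ≥ 40
  Orbit: +70 → 70 ≥ 30
  Prism: +50 → 50 < 90
Round 3 — Axion, Delta, Orbit shut down.
  Borealis: +30 → 30 ≥ 30
  Lumen: +80+80 → 180 ≥ 70
  Myriad: +80 → 120 ≥ 120
  Prism: +35+90 → 175 ≥ 90
Round 4 — Borealis, Lumen, Myriad, Prism shut down.
No further shutdowns.

0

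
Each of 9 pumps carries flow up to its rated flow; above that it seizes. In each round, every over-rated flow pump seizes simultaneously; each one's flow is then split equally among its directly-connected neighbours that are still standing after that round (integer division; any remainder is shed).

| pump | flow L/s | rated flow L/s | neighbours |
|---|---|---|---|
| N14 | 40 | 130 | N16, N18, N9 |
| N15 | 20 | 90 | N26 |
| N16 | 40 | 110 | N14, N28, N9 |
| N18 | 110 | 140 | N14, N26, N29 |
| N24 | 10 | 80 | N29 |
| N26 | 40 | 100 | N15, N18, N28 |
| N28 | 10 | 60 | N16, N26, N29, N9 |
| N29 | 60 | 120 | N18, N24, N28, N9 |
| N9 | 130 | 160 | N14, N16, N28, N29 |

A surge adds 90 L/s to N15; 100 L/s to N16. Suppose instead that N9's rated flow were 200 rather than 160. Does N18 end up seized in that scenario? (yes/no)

With N9's rated flow at 200:
Round 1 — N15 at 110 > 90; N16 at 140 > 110. N15, N16 seize.
  N15 sheds 110 L/s to N26: 110 each.
    N26: 40+110 = 150 > 100
  N16 sheds 140 L/s to N14, N28, N9: 46 each (2 lost).
    N14: 40+46 = 86 ≤ 130
    N28: 10+46 = 56 ≤ 60
    N9: 130+46 = 176 ≤ 200
Round 2 — N26 seizes.
  N26 sheds 150 L/s to N18, N28: 75 each.
    N18: 110+75 = 185 > 140
    N28: 56+75 = 131 > 60
Round 3 — N18, N28 seize.
  N18 sheds 185 L/s to N14, N29: 92 each (1 lost).
    N14: 86+92 = 178 > 130
    N29: 60+92 = 152 > 120
  N28 sheds 131 L/s to N29, N9: 65 each (1 lost).
    N29: 152+65 = 217 > 120
    N9: 176+65 = 241 > 200
Round 4 — N14, N29, N9 seize.
  N14 sheds 178 L/s: no online neighbours, lost.
  N29 sheds 217 L/s to N24: 217 each.
    N24: 10+217 = 227 > 80
  N9 sheds 241 L/s: no online neighbours, lost.
Round 5 — N24 seizes.
  N24 sheds 227 L/s: no online neighbours, lost.
No further seizures.

yes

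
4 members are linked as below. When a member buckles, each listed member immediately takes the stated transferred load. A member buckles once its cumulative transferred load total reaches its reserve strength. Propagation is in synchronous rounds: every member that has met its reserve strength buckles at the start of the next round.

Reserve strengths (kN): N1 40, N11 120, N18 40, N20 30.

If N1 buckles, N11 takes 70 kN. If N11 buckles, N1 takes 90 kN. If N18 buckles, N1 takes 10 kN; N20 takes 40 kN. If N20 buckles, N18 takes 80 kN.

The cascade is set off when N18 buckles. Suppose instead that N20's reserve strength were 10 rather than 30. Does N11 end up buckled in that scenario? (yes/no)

no

With N20's reserve strength at 10:
Round 1 — N18 buckles (initial).
  N1: +10 → 10 < 40
  N20: +40 → 40 ≥ 10
Round 2 — N20 buckles.
No further bucklings.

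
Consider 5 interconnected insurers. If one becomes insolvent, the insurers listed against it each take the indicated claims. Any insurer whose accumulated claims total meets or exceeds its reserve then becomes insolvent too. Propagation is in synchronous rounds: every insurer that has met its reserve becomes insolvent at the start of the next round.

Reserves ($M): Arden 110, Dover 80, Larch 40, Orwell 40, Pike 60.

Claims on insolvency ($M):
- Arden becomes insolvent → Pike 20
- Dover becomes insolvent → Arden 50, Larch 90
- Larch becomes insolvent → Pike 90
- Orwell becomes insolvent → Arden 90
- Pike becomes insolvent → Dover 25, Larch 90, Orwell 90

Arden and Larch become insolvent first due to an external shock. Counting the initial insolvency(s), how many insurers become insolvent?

4

Round 1 — Arden, Larch become insolvent (initial).
  Pike: +20+90 → 110 ≥ 60
Round 2 — Pike becomes insolvent.
  Dover: +25 → 25 < 80
  Orwell: +90 → 90 ≥ 40
Round 3 — Orwell becomes insolvent.
No further insolvencies.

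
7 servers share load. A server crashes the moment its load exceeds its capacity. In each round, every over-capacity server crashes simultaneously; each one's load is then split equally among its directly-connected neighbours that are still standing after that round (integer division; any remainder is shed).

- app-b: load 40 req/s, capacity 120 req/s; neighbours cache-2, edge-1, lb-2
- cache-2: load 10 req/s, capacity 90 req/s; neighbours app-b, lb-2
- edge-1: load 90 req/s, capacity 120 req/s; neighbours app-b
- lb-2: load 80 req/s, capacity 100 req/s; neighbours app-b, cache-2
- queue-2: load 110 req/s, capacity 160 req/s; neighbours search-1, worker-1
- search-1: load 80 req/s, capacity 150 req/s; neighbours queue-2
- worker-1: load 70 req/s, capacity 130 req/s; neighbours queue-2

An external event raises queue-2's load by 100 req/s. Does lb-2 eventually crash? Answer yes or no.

no

Round 1 — queue-2 at 210 > 160. queue-2 crashes.
  queue-2 sheds 210 req/s to search-1, worker-1: 105 each.
    search-1: 80+105 = 185 > 150
    worker-1: 70+105 = 175 > 130
Round 2 — search-1, worker-1 crash.
  search-1 sheds 185 req/s: no online neighbours, lost.
  worker-1 sheds 175 req/s: no online neighbours, lost.
No further crashes.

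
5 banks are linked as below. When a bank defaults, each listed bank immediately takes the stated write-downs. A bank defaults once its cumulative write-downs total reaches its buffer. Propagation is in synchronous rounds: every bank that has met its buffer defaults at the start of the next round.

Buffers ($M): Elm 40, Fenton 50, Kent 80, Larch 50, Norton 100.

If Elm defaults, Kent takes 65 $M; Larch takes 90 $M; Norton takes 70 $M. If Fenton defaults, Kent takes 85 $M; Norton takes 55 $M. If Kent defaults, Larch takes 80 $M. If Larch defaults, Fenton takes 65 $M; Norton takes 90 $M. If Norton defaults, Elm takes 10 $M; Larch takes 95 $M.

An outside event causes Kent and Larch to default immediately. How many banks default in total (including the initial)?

4

Round 1 — Kent, Larch default (initial).
  Fenton: +65 → 65 ≥ 50
  Norton: +90 → 90 < 100
Round 2 — Fenton defaults.
  Norton: +55 → 145 ≥ 100
Round 3 — Norton defaults.
  Elm: +10 → 10 < 40
No further defaults.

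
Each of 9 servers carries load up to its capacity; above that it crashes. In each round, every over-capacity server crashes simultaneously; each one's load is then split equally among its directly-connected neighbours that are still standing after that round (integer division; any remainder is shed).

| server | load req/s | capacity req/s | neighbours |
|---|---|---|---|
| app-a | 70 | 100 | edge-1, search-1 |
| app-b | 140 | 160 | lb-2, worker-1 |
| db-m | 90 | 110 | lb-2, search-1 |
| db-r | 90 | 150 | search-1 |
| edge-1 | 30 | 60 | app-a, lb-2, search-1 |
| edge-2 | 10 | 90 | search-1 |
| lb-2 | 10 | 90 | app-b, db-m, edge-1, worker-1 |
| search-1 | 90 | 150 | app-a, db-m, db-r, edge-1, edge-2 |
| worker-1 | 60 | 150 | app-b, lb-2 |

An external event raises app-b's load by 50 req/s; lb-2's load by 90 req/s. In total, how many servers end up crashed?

Round 1 — app-b at 190 > 160; lb-2 at 100 > 90. app-b, lb-2 crash.
  app-b sheds 190 req/s to worker-1: 190 each.
    worker-1: 60+190 = 250 > 150
  lb-2 sheds 100 req/s to db-m, edge-1, worker-1: 33 each (1 lost).
    db-m: 90+33 = 123 > 110
    edge-1: 30+33 = 63 > 60
    worker-1: 250+33 = 283 > 150
Round 2 — db-m, edge-1, worker-1 crash.
  db-m sheds 123 req/s to search-1: 123 each.
    search-1: 90+123 = 213 > 150
  edge-1 sheds 63 req/s to app-a, search-1: 31 each (1 lost).
    app-a: 70+31 = 101 > 100
    search-1: 213+31 = 244 > 150
  worker-1 sheds 283 req/s: no online neighbours, lost.
Round 3 — app-a, search-1 crash.
  app-a sheds 101 req/s: no online neighbours, lost.
  search-1 sheds 244 req/s to db-r, edge-2: 122 each.
    db-r: 90+122 = 212 > 150
    edge-2: 10+122 = 132 > 90
Round 4 — db-r, edge-2 crash.
  db-r sheds 212 req/s: no online neighbours, lost.
  edge-2 sheds 132 req/s: no online neighbours, lost.
No further crashes.

9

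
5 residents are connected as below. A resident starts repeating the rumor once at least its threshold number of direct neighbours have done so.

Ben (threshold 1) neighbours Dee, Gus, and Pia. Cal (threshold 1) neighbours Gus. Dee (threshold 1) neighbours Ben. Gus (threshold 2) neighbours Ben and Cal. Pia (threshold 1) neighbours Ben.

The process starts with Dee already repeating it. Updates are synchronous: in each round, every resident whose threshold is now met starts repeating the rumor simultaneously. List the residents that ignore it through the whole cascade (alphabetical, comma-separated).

Round 1 — Dee starts repeating the rumor (initial).
Round 2 — checking thresholds:
  Ben: 1 of 3 neighbours ≥ 1, starts repeating the rumor.
Round 3 — checking thresholds:
  Gus: 1 of 2 neighbours < 2, holds.
  Pia: 1 of 1 neighbours ≥ 1, starts repeating the rumor.
Round 4 — no new spreads; cascade stops.

Cal, Gus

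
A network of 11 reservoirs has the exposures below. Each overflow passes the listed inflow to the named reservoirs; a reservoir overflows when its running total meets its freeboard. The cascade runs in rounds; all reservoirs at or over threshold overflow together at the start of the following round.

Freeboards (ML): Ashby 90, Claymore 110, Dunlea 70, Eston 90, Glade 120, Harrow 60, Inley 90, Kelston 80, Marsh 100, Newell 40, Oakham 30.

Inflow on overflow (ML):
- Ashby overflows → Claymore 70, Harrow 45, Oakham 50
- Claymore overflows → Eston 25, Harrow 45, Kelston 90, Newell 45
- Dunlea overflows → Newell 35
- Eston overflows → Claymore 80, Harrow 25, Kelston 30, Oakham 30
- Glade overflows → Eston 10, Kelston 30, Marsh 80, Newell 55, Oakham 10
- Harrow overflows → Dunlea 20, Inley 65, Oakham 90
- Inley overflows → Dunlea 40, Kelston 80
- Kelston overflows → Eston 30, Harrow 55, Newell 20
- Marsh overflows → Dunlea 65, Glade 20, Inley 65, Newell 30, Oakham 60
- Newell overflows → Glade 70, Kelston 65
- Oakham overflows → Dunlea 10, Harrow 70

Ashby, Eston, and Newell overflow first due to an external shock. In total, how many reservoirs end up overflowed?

Round 1 — Ashby, Eston, Newell overflow (initial).
  Claymore: +70+80 → 150 ≥ 110
  Glade: +70 → 70 < 120
  Harrow: +45+25 → 70 ≥ 60
  Kelston: +30+65 → 95 ≥ 80
  Oakham: +50+30 → 80 ≥ 30
Round 2 — Claymore, Harrow, Kelston, Oakham overflow.
  Dunlea: +20+10 → 30 < 70
  Inley: +65 → 65 < 90
No further overflows.

7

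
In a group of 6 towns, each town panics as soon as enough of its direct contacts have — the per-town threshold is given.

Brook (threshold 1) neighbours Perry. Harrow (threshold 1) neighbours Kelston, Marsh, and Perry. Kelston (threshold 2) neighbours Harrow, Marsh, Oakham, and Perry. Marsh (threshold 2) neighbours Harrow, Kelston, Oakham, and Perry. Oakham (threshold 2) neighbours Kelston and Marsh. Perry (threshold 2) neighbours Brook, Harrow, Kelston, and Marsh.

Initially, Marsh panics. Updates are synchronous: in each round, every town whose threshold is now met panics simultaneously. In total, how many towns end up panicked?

Round 1 — Marsh panics (initial).
Round 2 — checking thresholds:
  Harrow: 1 of 3 neighbours ≥ 1, panics.
  Kelston: 1 of 4 neighbours < 2, below threshold.
  Oakham: 1 of 2 neighbours < 2, below threshold.
  Perry: 1 of 4 neighbours < 2, below threshold.
Round 3 — checking thresholds:
  Kelston: 2 of 4 neighbours ≥ 2, panics.
  Oakham: 1 of 2 neighbours < 2, below threshold.
  Perry: 2 of 4 neighbours ≥ 2, panics.
Round 4 — checking thresholds:
  Brook: 1 of 1 neighbours ≥ 1, panics.
  Oakham: 2 of 2 neighbours ≥ 2, panics.
Round 5 — no new panics; cascade stops.

6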